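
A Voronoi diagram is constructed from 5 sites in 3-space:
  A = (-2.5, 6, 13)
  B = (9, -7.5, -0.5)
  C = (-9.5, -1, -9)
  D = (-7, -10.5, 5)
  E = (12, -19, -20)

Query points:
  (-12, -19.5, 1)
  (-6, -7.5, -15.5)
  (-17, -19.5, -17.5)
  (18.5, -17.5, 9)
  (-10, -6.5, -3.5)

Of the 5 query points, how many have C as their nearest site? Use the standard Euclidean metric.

(-12, -19.5, 1) — d² to each: A:884.5, B:587.25, C:448.5, D:122, E:1017.25 → nearest is D
(-6, -7.5, -15.5) — d² to each: A:1006.75, B:450, C:96.75, D:430.25, E:476.5 → nearest is C
(-17, -19.5, -17.5) — d² to each: A:1790.75, B:1109, C:470.75, D:687.25, E:847.5 → nearest is C
(18.5, -17.5, 9) — d² to each: A:1009.25, B:280.5, C:1380.25, D:715.25, E:885.5 → nearest is B
(-10, -6.5, -3.5) — d² to each: A:484.75, B:371, C:60.75, D:97.25, E:912.5 → nearest is C
3 of the 5 points have C as nearest.

3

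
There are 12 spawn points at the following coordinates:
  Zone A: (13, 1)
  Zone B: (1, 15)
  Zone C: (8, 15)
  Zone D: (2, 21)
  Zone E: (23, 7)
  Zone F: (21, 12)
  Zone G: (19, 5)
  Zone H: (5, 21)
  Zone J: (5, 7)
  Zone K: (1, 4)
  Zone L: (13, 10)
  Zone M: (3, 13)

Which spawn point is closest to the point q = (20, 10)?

Zone F

Since √ is increasing, it suffices to compare squared distances:
d²(q, Zone A) = 49 + 81 = 130
d²(q, Zone B) = 361 + 25 = 386
d²(q, Zone C) = 144 + 25 = 169
d²(q, Zone D) = 324 + 121 = 445
d²(q, Zone E) = 9 + 9 = 18
d²(q, Zone F) = 1 + 4 = 5
d²(q, Zone G) = 1 + 25 = 26
d²(q, Zone H) = 225 + 121 = 346
d²(q, Zone J) = 225 + 9 = 234
d²(q, Zone K) = 361 + 36 = 397
d²(q, Zone L) = 49 + 0 = 49
d²(q, Zone M) = 289 + 9 = 298
The smallest is to Zone F, so q lies in the Voronoi region of Zone F.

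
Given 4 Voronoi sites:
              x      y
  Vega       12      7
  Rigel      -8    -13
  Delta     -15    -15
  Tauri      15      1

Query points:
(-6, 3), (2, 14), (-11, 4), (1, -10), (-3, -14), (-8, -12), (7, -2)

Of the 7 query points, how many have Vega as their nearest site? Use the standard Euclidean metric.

(-6, 3) — d² to each: Vega:340, Rigel:260, Delta:405, Tauri:445 → nearest is Rigel
(2, 14) — d² to each: Vega:149, Rigel:829, Delta:1130, Tauri:338 → nearest is Vega
(-11, 4) — d² to each: Vega:538, Rigel:298, Delta:377, Tauri:685 → nearest is Rigel
(1, -10) — d² to each: Vega:410, Rigel:90, Delta:281, Tauri:317 → nearest is Rigel
(-3, -14) — d² to each: Vega:666, Rigel:26, Delta:145, Tauri:549 → nearest is Rigel
(-8, -12) — d² to each: Vega:761, Rigel:1, Delta:58, Tauri:698 → nearest is Rigel
(7, -2) — d² to each: Vega:106, Rigel:346, Delta:653, Tauri:73 → nearest is Tauri
1 of the 7 points has Vega as nearest.

1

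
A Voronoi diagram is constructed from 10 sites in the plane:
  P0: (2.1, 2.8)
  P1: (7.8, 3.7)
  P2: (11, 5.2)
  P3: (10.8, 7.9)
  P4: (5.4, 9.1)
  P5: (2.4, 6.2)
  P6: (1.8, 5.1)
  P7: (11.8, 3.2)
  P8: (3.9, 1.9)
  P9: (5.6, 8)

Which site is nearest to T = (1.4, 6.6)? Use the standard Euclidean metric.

Squared Euclidean distances:
|TP0|² = (1.4−2.1)² + (6.6−2.8)² = 0.49 + 14.44 = 14.93
|TP1|² = (1.4−7.8)² + (6.6−3.7)² = 40.96 + 8.41 = 49.37
|TP2|² = (1.4−11)² + (6.6−5.2)² = 92.16 + 1.96 = 94.12
|TP3|² = (1.4−10.8)² + (6.6−7.9)² = 88.36 + 1.69 = 90.05
|TP4|² = (1.4−5.4)² + (6.6−9.1)² = 16 + 6.25 = 22.25
|TP5|² = (1.4−2.4)² + (6.6−6.2)² = 1 + 0.16 = 1.16
|TP6|² = (1.4−1.8)² + (6.6−5.1)² = 0.16 + 2.25 = 2.41
|TP7|² = (1.4−11.8)² + (6.6−3.2)² = 108.16 + 11.56 = 119.72
|TP8|² = (1.4−3.9)² + (6.6−1.9)² = 6.25 + 22.09 = 28.34
|TP9|² = (1.4−5.6)² + (6.6−8)² = 17.64 + 1.96 = 19.6
The smallest is to P5, so T lies in the Voronoi region of P5.

P5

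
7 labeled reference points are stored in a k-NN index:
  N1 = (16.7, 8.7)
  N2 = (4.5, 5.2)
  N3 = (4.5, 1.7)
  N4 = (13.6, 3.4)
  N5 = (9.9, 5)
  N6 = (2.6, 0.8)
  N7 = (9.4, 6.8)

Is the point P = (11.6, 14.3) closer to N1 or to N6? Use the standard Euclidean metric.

N1

Compare squared distances:
|PN1|² = (11.6−16.7)² + (14.3−8.7)² = 26.01 + 31.36 = 57.37
|PN6|² = (11.6−2.6)² + (14.3−0.8)² = 81 + 182.25 = 263.25
57.37 < 263.25, so N1 is closer.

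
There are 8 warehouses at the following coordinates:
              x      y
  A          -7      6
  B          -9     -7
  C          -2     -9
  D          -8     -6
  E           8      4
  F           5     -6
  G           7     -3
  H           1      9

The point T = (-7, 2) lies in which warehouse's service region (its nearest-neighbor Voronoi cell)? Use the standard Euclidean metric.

Compare squared distances (the ordering matches that of the actual distances):
|TA|² = 0 + 16 = 16
|TB|² = 4 + 81 = 85
|TC|² = 25 + 121 = 146
|TD|² = 1 + 64 = 65
|TE|² = 225 + 4 = 229
|TF|² = 144 + 64 = 208
|TG|² = 196 + 25 = 221
|TH|² = 64 + 49 = 113
A is nearest.

A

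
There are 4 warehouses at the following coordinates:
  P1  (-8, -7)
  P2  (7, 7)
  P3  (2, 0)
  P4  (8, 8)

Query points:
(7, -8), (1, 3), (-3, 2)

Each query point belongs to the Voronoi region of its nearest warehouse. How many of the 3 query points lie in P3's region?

(7, -8) — d² to each: P1:226, P2:225, P3:89, P4:257 → nearest is P3
(1, 3) — d² to each: P1:181, P2:52, P3:10, P4:74 → nearest is P3
(-3, 2) — d² to each: P1:106, P2:125, P3:29, P4:157 → nearest is P3
3 of the 3 points have P3 as nearest.

3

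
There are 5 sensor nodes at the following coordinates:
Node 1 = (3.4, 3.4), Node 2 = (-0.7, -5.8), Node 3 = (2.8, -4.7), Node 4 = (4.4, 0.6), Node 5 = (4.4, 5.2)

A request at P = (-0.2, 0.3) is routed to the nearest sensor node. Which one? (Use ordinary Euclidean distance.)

Node 4

Compare squared distances (the ordering matches that of the actual distances):
d²(P, Node 1) = (-0.2−3.4)² + (0.3−3.4)² = 12.96 + 9.61 = 22.57
d²(P, Node 2) = (-0.2−(-0.7))² + (0.3−(-5.8))² = 0.25 + 37.21 = 37.46
d²(P, Node 3) = (-0.2−2.8)² + (0.3−(-4.7))² = 9 + 25 = 34
d²(P, Node 4) = (-0.2−4.4)² + (0.3−0.6)² = 21.16 + 0.09 = 21.25
d²(P, Node 5) = (-0.2−4.4)² + (0.3−5.2)² = 21.16 + 24.01 = 45.17
Node 4 is nearest.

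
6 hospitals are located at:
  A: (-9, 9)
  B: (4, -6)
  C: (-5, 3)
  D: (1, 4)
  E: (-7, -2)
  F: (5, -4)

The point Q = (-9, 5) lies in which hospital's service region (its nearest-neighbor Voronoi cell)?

A

Compare squared distances (the ordering matches that of the actual distances):
|QA|² = (-9−(-9))² + (5−9)² = 0 + 16 = 16
|QB|² = (-9−4)² + (5−(-6))² = 169 + 121 = 290
|QC|² = (-9−(-5))² + (5−3)² = 16 + 4 = 20
|QD|² = (-9−1)² + (5−4)² = 100 + 1 = 101
|QE|² = (-9−(-7))² + (5−(-2))² = 4 + 49 = 53
|QF|² = (-9−5)² + (5−(-4))² = 196 + 81 = 277
The smallest is to A, so Q lies in the Voronoi region of A.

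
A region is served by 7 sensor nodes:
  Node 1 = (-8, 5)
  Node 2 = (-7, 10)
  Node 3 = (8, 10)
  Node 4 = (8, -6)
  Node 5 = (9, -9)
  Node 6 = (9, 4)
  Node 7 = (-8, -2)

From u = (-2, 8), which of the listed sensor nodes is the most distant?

Compare squared distances (the ordering matches that of the actual distances):
d²(u, Node 1) = (-2−(-8))² + (8−5)² = 36 + 9 = 45
d²(u, Node 2) = (-2−(-7))² + (8−10)² = 25 + 4 = 29
d²(u, Node 3) = (-2−8)² + (8−10)² = 100 + 4 = 104
d²(u, Node 4) = (-2−8)² + (8−(-6))² = 100 + 196 = 296
d²(u, Node 5) = (-2−9)² + (8−(-9))² = 121 + 289 = 410
d²(u, Node 6) = (-2−9)² + (8−4)² = 121 + 16 = 137
d²(u, Node 7) = (-2−(-8))² + (8−(-2))² = 36 + 100 = 136
The largest is to Node 5.

Node 5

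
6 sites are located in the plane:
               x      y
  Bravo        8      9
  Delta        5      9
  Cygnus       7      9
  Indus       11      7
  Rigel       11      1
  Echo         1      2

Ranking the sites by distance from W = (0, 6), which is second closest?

Squared Euclidean distances:
d²(W, Bravo) = (0−8)² + (6−9)² = 64 + 9 = 73
d²(W, Delta) = (0−5)² + (6−9)² = 25 + 9 = 34
d²(W, Cygnus) = (0−7)² + (6−9)² = 49 + 9 = 58
d²(W, Indus) = (0−11)² + (6−7)² = 121 + 1 = 122
d²(W, Rigel) = (0−11)² + (6−1)² = 121 + 25 = 146
d²(W, Echo) = (0−1)² + (6−2)² = 1 + 16 = 17
Sorted ascending: Echo, Delta, Cygnus, … — the second-nearest is Delta.

Delta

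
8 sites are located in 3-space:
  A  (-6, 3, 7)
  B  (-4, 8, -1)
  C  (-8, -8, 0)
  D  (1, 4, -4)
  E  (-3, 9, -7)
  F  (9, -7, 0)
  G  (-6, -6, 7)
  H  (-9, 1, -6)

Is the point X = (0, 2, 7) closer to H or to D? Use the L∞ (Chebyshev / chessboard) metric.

D

d(X,H) = max(9, 1, 13) = 13
d(X,D) = max(1, 2, 11) = 11
13 > 11, so D is closer.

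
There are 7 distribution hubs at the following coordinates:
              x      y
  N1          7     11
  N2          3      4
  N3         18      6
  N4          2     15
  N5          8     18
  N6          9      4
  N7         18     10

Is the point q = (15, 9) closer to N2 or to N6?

N6

Compare squared distances:
|qN2|² = (15−3)² + (9−4)² = 144 + 25 = 169
|qN6|² = (15−9)² + (9−4)² = 36 + 25 = 61
169 > 61, so N6 is closer.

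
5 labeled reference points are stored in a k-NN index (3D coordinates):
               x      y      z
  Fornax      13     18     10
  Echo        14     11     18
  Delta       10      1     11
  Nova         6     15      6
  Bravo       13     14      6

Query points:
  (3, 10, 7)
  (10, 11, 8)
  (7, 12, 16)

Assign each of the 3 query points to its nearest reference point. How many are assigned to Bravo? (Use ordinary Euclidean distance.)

(3, 10, 7) — d² to each: Fornax:173, Echo:243, Delta:146, Nova:35, Bravo:117 → nearest is Nova
(10, 11, 8) — d² to each: Fornax:62, Echo:116, Delta:109, Nova:36, Bravo:22 → nearest is Bravo
(7, 12, 16) — d² to each: Fornax:108, Echo:54, Delta:155, Nova:110, Bravo:140 → nearest is Echo
1 of the 3 points has Bravo as nearest.

1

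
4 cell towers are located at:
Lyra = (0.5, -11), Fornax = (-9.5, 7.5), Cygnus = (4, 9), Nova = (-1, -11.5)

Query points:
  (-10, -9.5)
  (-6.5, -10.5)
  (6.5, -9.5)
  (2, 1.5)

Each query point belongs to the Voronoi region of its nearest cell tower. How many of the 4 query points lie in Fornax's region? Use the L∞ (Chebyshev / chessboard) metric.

0

(-10, -9.5) — d to each: Lyra:10.5, Fornax:17, Cygnus:18.5, Nova:9 → nearest is Nova
(-6.5, -10.5) — d to each: Lyra:7, Fornax:18, Cygnus:19.5, Nova:5.5 → nearest is Nova
(6.5, -9.5) — d to each: Lyra:6, Fornax:17, Cygnus:18.5, Nova:7.5 → nearest is Lyra
(2, 1.5) — d to each: Lyra:12.5, Fornax:11.5, Cygnus:7.5, Nova:13 → nearest is Cygnus
0 of the 4 points have Fornax as nearest.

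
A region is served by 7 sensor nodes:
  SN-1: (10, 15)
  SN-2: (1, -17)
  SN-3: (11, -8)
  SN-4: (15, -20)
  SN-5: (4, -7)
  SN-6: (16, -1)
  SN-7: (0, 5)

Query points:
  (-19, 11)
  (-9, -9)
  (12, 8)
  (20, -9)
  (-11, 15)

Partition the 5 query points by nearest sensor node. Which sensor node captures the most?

SN-7

(-19, 11) — d² to each: SN-1:857, SN-2:1184, SN-3:1261, SN-4:2117, SN-5:853, SN-6:1369, SN-7:397 → nearest is SN-7
(-9, -9) — d² to each: SN-1:937, SN-2:164, SN-3:401, SN-4:697, SN-5:173, SN-6:689, SN-7:277 → nearest is SN-2
(12, 8) — d² to each: SN-1:53, SN-2:746, SN-3:257, SN-4:793, SN-5:289, SN-6:97, SN-7:153 → nearest is SN-1
(20, -9) — d² to each: SN-1:676, SN-2:425, SN-3:82, SN-4:146, SN-5:260, SN-6:80, SN-7:596 → nearest is SN-6
(-11, 15) — d² to each: SN-1:441, SN-2:1168, SN-3:1013, SN-4:1901, SN-5:709, SN-6:985, SN-7:221 → nearest is SN-7
Tally — SN-1:1, SN-2:1, SN-6:1, SN-7:2. SN-7 captures the most (2).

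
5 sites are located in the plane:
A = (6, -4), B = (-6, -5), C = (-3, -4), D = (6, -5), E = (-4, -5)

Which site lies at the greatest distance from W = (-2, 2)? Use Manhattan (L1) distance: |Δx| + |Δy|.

D

d(W,A) = |-2−6| + |2−(-4)| = 8 + 6 = 14
d(W,B) = |-2−(-6)| + |2−(-5)| = 4 + 7 = 11
d(W,C) = |-2−(-3)| + |2−(-4)| = 1 + 6 = 7
d(W,D) = |-2−6| + |2−(-5)| = 8 + 7 = 15
d(W,E) = |-2−(-4)| + |2−(-5)| = 2 + 7 = 9
The largest is to D.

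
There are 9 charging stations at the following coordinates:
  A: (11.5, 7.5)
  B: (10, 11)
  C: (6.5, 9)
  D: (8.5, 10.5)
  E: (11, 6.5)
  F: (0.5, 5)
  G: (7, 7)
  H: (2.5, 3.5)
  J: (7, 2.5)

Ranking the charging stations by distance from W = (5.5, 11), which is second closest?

Squared Euclidean distances:
|WA|² = (5.5−11.5)² + (11−7.5)² = 36 + 12.25 = 48.25
|WB|² = (5.5−10)² + (11−11)² = 20.25 + 0 = 20.25
|WC|² = (5.5−6.5)² + (11−9)² = 1 + 4 = 5
|WD|² = (5.5−8.5)² + (11−10.5)² = 9 + 0.25 = 9.25
|WE|² = (5.5−11)² + (11−6.5)² = 30.25 + 20.25 = 50.5
|WF|² = (5.5−0.5)² + (11−5)² = 25 + 36 = 61
|WG|² = (5.5−7)² + (11−7)² = 2.25 + 16 = 18.25
|WH|² = (5.5−2.5)² + (11−3.5)² = 9 + 56.25 = 65.25
|WJ|² = (5.5−7)² + (11−2.5)² = 2.25 + 72.25 = 74.5
Sorted ascending: C, D, G, … — the second-nearest is D.

D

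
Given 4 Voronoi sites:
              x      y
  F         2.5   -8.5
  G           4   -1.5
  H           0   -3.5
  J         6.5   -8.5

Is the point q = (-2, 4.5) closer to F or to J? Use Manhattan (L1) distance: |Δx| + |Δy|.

d(q,F) = |-2−2.5| + |4.5−(-8.5)| = 4.5 + 13 = 17.5
d(q,J) = |-2−6.5| + |4.5−(-8.5)| = 8.5 + 13 = 21.5
17.5 < 21.5, so F is closer.

F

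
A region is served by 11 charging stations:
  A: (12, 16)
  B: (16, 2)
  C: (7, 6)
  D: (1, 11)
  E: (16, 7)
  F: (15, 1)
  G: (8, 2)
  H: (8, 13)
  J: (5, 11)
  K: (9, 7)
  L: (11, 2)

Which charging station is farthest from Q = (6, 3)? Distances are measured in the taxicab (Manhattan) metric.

d(Q,A) = |6−12| + |3−16| = 6 + 13 = 19
d(Q,B) = |6−16| + |3−2| = 10 + 1 = 11
d(Q,C) = |6−7| + |3−6| = 1 + 3 = 4
d(Q,D) = |6−1| + |3−11| = 5 + 8 = 13
d(Q,E) = |6−16| + |3−7| = 10 + 4 = 14
d(Q,F) = |6−15| + |3−1| = 9 + 2 = 11
d(Q,G) = |6−8| + |3−2| = 2 + 1 = 3
d(Q,H) = |6−8| + |3−13| = 2 + 10 = 12
d(Q,J) = |6−5| + |3−11| = 1 + 8 = 9
d(Q,K) = |6−9| + |3−7| = 3 + 4 = 7
d(Q,L) = |6−11| + |3−2| = 5 + 1 = 6
The largest is to A.

A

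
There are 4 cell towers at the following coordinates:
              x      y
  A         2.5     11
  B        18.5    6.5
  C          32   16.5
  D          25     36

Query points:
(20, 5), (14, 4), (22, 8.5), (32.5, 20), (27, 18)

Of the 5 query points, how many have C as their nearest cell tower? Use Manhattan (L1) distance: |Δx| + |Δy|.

2

(20, 5) — d to each: A:23.5, B:3, C:23.5, D:36 → nearest is B
(14, 4) — d to each: A:18.5, B:7, C:30.5, D:43 → nearest is B
(22, 8.5) — d to each: A:22, B:5.5, C:18, D:30.5 → nearest is B
(32.5, 20) — d to each: A:39, B:27.5, C:4, D:23.5 → nearest is C
(27, 18) — d to each: A:31.5, B:20, C:6.5, D:20 → nearest is C
2 of the 5 points have C as nearest.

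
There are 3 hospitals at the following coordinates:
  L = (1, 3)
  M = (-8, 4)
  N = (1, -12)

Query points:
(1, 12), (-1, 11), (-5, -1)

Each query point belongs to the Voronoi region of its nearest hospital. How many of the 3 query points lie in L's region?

(1, 12) — d² to each: L:81, M:145, N:576 → nearest is L
(-1, 11) — d² to each: L:68, M:98, N:533 → nearest is L
(-5, -1) — d² to each: L:52, M:34, N:157 → nearest is M
2 of the 3 points have L as nearest.

2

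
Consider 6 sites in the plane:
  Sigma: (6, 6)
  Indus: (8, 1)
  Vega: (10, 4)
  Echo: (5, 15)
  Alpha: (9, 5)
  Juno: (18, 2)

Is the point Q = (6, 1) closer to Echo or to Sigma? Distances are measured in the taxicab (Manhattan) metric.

d(Q, Echo) = |6−5| + |1−15| = 1 + 14 = 15
d(Q, Sigma) = |6−6| + |1−6| = 0 + 5 = 5
15 > 5, so Sigma is closer.

Sigma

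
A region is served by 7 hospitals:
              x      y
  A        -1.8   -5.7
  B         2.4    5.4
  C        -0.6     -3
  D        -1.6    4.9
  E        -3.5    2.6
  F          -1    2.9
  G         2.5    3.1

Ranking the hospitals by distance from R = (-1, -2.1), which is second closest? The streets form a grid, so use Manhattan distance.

d(R,A) = 0.8 + 3.6 = 4.4
d(R,B) = 3.4 + 7.5 = 10.9
d(R,C) = 0.4 + 0.9 = 1.3
d(R,D) = 0.6 + 7 = 7.6
d(R,E) = 2.5 + 4.7 = 7.2
d(R,F) = 0 + 5 = 5
d(R,G) = 3.5 + 5.2 = 8.7
Sorted ascending: C, A, F, … — the second-nearest is A.

A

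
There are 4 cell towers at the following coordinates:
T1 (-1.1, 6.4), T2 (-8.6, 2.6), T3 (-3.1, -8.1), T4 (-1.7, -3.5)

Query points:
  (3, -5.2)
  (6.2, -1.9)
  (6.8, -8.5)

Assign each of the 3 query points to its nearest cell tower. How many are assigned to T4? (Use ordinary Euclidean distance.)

(3, -5.2) — d² to each: T1:151.37, T2:195.4, T3:45.62, T4:24.98 → nearest is T4
(6.2, -1.9) — d² to each: T1:122.18, T2:239.29, T3:124.93, T4:64.97 → nearest is T4
(6.8, -8.5) — d² to each: T1:284.42, T2:360.37, T3:98.17, T4:97.25 → nearest is T4
3 of the 3 points have T4 as nearest.

3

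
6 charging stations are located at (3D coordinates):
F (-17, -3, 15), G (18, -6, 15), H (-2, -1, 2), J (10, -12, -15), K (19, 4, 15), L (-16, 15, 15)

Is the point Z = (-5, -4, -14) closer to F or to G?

Compare squared distances:
|ZF|² = (-5−(-17))² + (-4−(-3))² + (-14−15)² = 144 + 1 + 841 = 986
|ZG|² = (-5−18)² + (-4−(-6))² + (-14−15)² = 529 + 4 + 841 = 1374
986 < 1374, so F is closer.

F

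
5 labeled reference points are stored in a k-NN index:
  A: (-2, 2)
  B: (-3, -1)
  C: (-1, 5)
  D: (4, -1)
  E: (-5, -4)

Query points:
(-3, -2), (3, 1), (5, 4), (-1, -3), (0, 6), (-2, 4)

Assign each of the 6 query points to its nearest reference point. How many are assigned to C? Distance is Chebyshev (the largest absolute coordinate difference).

(-3, -2) — d to each: A:4, B:1, C:7, D:7, E:2 → nearest is B
(3, 1) — d to each: A:5, B:6, C:4, D:2, E:8 → nearest is D
(5, 4) — d to each: A:7, B:8, C:6, D:5, E:10 → nearest is D
(-1, -3) — d to each: A:5, B:2, C:8, D:5, E:4 → nearest is B
(0, 6) — d to each: A:4, B:7, C:1, D:7, E:10 → nearest is C
(-2, 4) — d to each: A:2, B:5, C:1, D:6, E:8 → nearest is C
2 of the 6 points have C as nearest.

2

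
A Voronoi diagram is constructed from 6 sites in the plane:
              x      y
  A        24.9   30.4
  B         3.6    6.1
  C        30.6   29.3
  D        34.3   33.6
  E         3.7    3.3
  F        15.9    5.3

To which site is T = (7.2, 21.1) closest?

B

Since √ is increasing, it suffices to compare squared distances:
|TA|² = 313.29 + 86.49 = 399.78
|TB|² = 12.96 + 225 = 237.96
|TC|² = 547.56 + 67.24 = 614.8
|TD|² = 734.41 + 156.25 = 890.66
|TE|² = 12.25 + 316.84 = 329.09
|TF|² = 75.69 + 249.64 = 325.33
B is nearest.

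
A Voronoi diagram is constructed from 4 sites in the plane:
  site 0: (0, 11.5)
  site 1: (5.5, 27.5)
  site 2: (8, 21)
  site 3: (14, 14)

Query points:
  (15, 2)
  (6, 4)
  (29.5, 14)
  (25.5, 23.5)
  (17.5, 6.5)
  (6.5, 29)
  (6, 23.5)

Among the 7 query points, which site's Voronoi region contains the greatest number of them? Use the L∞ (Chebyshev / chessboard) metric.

(15, 2) — d to each: site 0:15, site 1:25.5, site 2:19, site 3:12 → nearest is site 3
(6, 4) — d to each: site 0:7.5, site 1:23.5, site 2:17, site 3:10 → nearest is site 0
(29.5, 14) — d to each: site 0:29.5, site 1:24, site 2:21.5, site 3:15.5 → nearest is site 3
(25.5, 23.5) — d to each: site 0:25.5, site 1:20, site 2:17.5, site 3:11.5 → nearest is site 3
(17.5, 6.5) — d to each: site 0:17.5, site 1:21, site 2:14.5, site 3:7.5 → nearest is site 3
(6.5, 29) — d to each: site 0:17.5, site 1:1.5, site 2:8, site 3:15 → nearest is site 1
(6, 23.5) — d to each: site 0:12, site 1:4, site 2:2.5, site 3:9.5 → nearest is site 2
Tally — site 0:1, site 1:1, site 2:1, site 3:4. site 3 captures the most (4).

site 3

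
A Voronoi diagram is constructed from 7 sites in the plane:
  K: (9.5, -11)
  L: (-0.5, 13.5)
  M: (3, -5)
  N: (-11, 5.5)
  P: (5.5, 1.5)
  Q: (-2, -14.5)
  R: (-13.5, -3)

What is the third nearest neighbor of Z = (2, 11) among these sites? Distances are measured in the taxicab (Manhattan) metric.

d(Z,K) = |2−9.5| + |11−(-11)| = 7.5 + 22 = 29.5
d(Z,L) = |2−(-0.5)| + |11−13.5| = 2.5 + 2.5 = 5
d(Z,M) = |2−3| + |11−(-5)| = 1 + 16 = 17
d(Z,N) = |2−(-11)| + |11−5.5| = 13 + 5.5 = 18.5
d(Z,P) = |2−5.5| + |11−1.5| = 3.5 + 9.5 = 13
d(Z,Q) = |2−(-2)| + |11−(-14.5)| = 4 + 25.5 = 29.5
d(Z,R) = |2−(-13.5)| + |11−(-3)| = 15.5 + 14 = 29.5
Sorted ascending: L, P, M, N, … — the third-nearest is M.

M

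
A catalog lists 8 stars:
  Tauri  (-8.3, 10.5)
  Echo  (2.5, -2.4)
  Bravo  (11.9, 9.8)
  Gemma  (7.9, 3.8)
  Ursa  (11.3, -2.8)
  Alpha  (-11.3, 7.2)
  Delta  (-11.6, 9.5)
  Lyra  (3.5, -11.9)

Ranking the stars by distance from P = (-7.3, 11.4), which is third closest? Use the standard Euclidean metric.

Squared Euclidean distances:
d²(P, Tauri) = 1 + 0.81 = 1.81
d²(P, Echo) = 96.04 + 190.44 = 286.48
d²(P, Bravo) = 368.64 + 2.56 = 371.2
d²(P, Gemma) = 231.04 + 57.76 = 288.8
d²(P, Ursa) = 345.96 + 201.64 = 547.6
d²(P, Alpha) = 16 + 17.64 = 33.64
d²(P, Delta) = 18.49 + 3.61 = 22.1
d²(P, Lyra) = 116.64 + 542.89 = 659.53
Sorted ascending: Tauri, Delta, Alpha, Echo, … — the third-nearest is Alpha.

Alpha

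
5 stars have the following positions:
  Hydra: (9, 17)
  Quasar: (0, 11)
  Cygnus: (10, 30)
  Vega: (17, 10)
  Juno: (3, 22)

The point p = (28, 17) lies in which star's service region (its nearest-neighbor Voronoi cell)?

Since √ is increasing, it suffices to compare squared distances:
d²(p, Hydra) = (28−9)² + (17−17)² = 361 + 0 = 361
d²(p, Quasar) = (28−0)² + (17−11)² = 784 + 36 = 820
d²(p, Cygnus) = (28−10)² + (17−30)² = 324 + 169 = 493
d²(p, Vega) = (28−17)² + (17−10)² = 121 + 49 = 170
d²(p, Juno) = (28−3)² + (17−22)² = 625 + 25 = 650
Minimum is at Vega.

Vega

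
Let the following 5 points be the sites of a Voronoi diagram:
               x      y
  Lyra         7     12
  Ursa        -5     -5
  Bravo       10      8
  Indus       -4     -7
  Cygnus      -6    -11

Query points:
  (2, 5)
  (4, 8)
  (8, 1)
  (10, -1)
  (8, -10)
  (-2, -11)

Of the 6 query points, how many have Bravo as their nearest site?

3

(2, 5) — d² to each: Lyra:74, Ursa:149, Bravo:73, Indus:180, Cygnus:320 → nearest is Bravo
(4, 8) — d² to each: Lyra:25, Ursa:250, Bravo:36, Indus:289, Cygnus:461 → nearest is Lyra
(8, 1) — d² to each: Lyra:122, Ursa:205, Bravo:53, Indus:208, Cygnus:340 → nearest is Bravo
(10, -1) — d² to each: Lyra:178, Ursa:241, Bravo:81, Indus:232, Cygnus:356 → nearest is Bravo
(8, -10) — d² to each: Lyra:485, Ursa:194, Bravo:328, Indus:153, Cygnus:197 → nearest is Indus
(-2, -11) — d² to each: Lyra:610, Ursa:45, Bravo:505, Indus:20, Cygnus:16 → nearest is Cygnus
3 of the 6 points have Bravo as nearest.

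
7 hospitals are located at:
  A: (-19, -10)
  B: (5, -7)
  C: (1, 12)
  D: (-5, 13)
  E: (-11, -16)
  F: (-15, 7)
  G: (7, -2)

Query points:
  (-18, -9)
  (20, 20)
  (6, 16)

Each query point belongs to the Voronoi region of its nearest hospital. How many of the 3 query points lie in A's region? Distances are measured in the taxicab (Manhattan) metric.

(-18, -9) — d to each: A:2, B:25, C:40, D:35, E:14, F:19, G:32 → nearest is A
(20, 20) — d to each: A:69, B:42, C:27, D:32, E:67, F:48, G:35 → nearest is C
(6, 16) — d to each: A:51, B:24, C:9, D:14, E:49, F:30, G:19 → nearest is C
1 of the 3 points has A as nearest.

1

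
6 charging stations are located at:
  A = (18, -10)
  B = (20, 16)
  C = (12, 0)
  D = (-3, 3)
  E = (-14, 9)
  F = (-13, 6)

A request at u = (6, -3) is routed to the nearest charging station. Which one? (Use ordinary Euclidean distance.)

Compare squared distances (the ordering matches that of the actual distances):
|uA|² = (6−18)² + (-3−(-10))² = 144 + 49 = 193
|uB|² = (6−20)² + (-3−16)² = 196 + 361 = 557
|uC|² = (6−12)² + (-3−0)² = 36 + 9 = 45
|uD|² = (6−(-3))² + (-3−3)² = 81 + 36 = 117
|uE|² = (6−(-14))² + (-3−9)² = 400 + 144 = 544
|uF|² = (6−(-13))² + (-3−6)² = 361 + 81 = 442
C is nearest.

C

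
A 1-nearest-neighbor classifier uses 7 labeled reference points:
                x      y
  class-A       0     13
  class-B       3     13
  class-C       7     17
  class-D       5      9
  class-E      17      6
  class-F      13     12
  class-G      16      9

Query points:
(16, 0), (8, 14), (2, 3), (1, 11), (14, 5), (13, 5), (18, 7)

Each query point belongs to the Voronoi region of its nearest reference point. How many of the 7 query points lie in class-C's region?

1

(16, 0) — d² to each: class-A:425, class-B:338, class-C:370, class-D:202, class-E:37, class-F:153, class-G:81 → nearest is class-E
(8, 14) — d² to each: class-A:65, class-B:26, class-C:10, class-D:34, class-E:145, class-F:29, class-G:89 → nearest is class-C
(2, 3) — d² to each: class-A:104, class-B:101, class-C:221, class-D:45, class-E:234, class-F:202, class-G:232 → nearest is class-D
(1, 11) — d² to each: class-A:5, class-B:8, class-C:72, class-D:20, class-E:281, class-F:145, class-G:229 → nearest is class-A
(14, 5) — d² to each: class-A:260, class-B:185, class-C:193, class-D:97, class-E:10, class-F:50, class-G:20 → nearest is class-E
(13, 5) — d² to each: class-A:233, class-B:164, class-C:180, class-D:80, class-E:17, class-F:49, class-G:25 → nearest is class-E
(18, 7) — d² to each: class-A:360, class-B:261, class-C:221, class-D:173, class-E:2, class-F:50, class-G:8 → nearest is class-E
1 of the 7 points has class-C as nearest.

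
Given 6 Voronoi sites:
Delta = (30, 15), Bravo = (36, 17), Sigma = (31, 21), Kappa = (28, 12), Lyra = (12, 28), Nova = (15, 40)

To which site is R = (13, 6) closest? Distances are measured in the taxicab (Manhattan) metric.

d(R, Delta) = |13−30| + |6−15| = 17 + 9 = 26
d(R, Bravo) = |13−36| + |6−17| = 23 + 11 = 34
d(R, Sigma) = |13−31| + |6−21| = 18 + 15 = 33
d(R, Kappa) = |13−28| + |6−12| = 15 + 6 = 21
d(R, Lyra) = |13−12| + |6−28| = 1 + 22 = 23
d(R, Nova) = |13−15| + |6−40| = 2 + 34 = 36
Kappa is nearest.

Kappa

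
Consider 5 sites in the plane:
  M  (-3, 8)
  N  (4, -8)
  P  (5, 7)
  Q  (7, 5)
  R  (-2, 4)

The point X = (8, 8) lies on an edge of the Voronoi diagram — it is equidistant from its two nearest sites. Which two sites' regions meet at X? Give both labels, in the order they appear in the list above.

P and Q

Squared distances from X to each site:
|XM|² = (8−(-3))² + (8−8)² = 121 + 0 = 121
|XN|² = (8−4)² + (8−(-8))² = 16 + 256 = 272
|XP|² = (8−5)² + (8−7)² = 9 + 1 = 10
|XQ|² = (8−7)² + (8−5)² = 1 + 9 = 10
|XR|² = (8−(-2))² + (8−4)² = 100 + 16 = 116
X is equidistant from P and Q (both at squared distance 10), and every other site is strictly farther — so X lies on the P–Q Voronoi edge.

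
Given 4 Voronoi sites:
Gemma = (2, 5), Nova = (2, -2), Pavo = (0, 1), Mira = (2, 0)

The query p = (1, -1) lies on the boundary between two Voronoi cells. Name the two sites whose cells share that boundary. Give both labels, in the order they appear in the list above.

Squared distances from p to each site:
d²(p, Gemma) = (1−2)² + (-1−5)² = 1 + 36 = 37
d²(p, Nova) = (1−2)² + (-1−(-2))² = 1 + 1 = 2
d²(p, Pavo) = (1−0)² + (-1−1)² = 1 + 4 = 5
d²(p, Mira) = (1−2)² + (-1−0)² = 1 + 1 = 2
p is equidistant from Nova and Mira (both at squared distance 2), and every other site is strictly farther — so p lies on the Nova–Mira Voronoi edge.

Nova and Mira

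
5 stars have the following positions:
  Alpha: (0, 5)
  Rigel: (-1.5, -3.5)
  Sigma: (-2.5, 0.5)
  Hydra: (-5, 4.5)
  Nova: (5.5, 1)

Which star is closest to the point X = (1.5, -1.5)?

Rigel

Squared Euclidean distances:
d²(X, Alpha) = (1.5−0)² + (-1.5−5)² = 2.25 + 42.25 = 44.5
d²(X, Rigel) = (1.5−(-1.5))² + (-1.5−(-3.5))² = 9 + 4 = 13
d²(X, Sigma) = (1.5−(-2.5))² + (-1.5−0.5)² = 16 + 4 = 20
d²(X, Hydra) = (1.5−(-5))² + (-1.5−4.5)² = 42.25 + 36 = 78.25
d²(X, Nova) = (1.5−5.5)² + (-1.5−1)² = 16 + 6.25 = 22.25
The smallest is to Rigel, so X lies in the Voronoi region of Rigel.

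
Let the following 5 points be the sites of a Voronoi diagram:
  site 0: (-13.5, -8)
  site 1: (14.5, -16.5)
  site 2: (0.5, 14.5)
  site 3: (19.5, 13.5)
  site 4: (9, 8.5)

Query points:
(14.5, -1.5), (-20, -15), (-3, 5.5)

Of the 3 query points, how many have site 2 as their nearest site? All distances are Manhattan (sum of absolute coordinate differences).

(14.5, -1.5) — d to each: site 0:34.5, site 1:15, site 2:30, site 3:20, site 4:15.5 → nearest is site 1
(-20, -15) — d to each: site 0:13.5, site 1:36, site 2:50, site 3:68, site 4:52.5 → nearest is site 0
(-3, 5.5) — d to each: site 0:24, site 1:39.5, site 2:12.5, site 3:30.5, site 4:15 → nearest is site 2
1 of the 3 points has site 2 as nearest.

1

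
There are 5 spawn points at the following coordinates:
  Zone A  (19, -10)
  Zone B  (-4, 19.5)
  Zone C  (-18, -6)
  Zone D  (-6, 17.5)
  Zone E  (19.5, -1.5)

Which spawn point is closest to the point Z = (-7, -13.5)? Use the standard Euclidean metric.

Since √ is increasing, it suffices to compare squared distances:
d²(Z, Zone A) = 676 + 12.25 = 688.25
d²(Z, Zone B) = 9 + 1089 = 1098
d²(Z, Zone C) = 121 + 56.25 = 177.25
d²(Z, Zone D) = 1 + 961 = 962
d²(Z, Zone E) = 702.25 + 144 = 846.25
Minimum is at Zone C.

Zone C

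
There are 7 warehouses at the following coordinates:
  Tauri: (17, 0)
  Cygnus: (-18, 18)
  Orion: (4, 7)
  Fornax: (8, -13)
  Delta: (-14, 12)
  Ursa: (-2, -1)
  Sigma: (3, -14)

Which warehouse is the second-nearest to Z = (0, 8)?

Compare squared distances (the ordering matches that of the actual distances):
d²(Z, Tauri) = (0−17)² + (8−0)² = 289 + 64 = 353
d²(Z, Cygnus) = (0−(-18))² + (8−18)² = 324 + 100 = 424
d²(Z, Orion) = (0−4)² + (8−7)² = 16 + 1 = 17
d²(Z, Fornax) = (0−8)² + (8−(-13))² = 64 + 441 = 505
d²(Z, Delta) = (0−(-14))² + (8−12)² = 196 + 16 = 212
d²(Z, Ursa) = (0−(-2))² + (8−(-1))² = 4 + 81 = 85
d²(Z, Sigma) = (0−3)² + (8−(-14))² = 9 + 484 = 493
Sorted ascending: Orion, Ursa, Delta, … — the second-nearest is Ursa.

Ursa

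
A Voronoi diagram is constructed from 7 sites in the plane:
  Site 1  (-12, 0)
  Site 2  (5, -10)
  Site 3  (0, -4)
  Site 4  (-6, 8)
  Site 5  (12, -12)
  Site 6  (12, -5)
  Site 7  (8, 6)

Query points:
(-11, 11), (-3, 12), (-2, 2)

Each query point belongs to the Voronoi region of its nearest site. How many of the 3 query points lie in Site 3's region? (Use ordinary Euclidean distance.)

1

(-11, 11) — d² to each: Site 1:122, Site 2:697, Site 3:346, Site 4:34, Site 5:1058, Site 6:785, Site 7:386 → nearest is Site 4
(-3, 12) — d² to each: Site 1:225, Site 2:548, Site 3:265, Site 4:25, Site 5:801, Site 6:514, Site 7:157 → nearest is Site 4
(-2, 2) — d² to each: Site 1:104, Site 2:193, Site 3:40, Site 4:52, Site 5:392, Site 6:245, Site 7:116 → nearest is Site 3
1 of the 3 points has Site 3 as nearest.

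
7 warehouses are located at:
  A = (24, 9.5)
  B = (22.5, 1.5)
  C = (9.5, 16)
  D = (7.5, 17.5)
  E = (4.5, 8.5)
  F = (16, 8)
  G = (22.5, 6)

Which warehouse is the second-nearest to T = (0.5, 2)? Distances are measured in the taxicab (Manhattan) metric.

d(T,A) = |0.5−24| + |2−9.5| = 23.5 + 7.5 = 31
d(T,B) = |0.5−22.5| + |2−1.5| = 22 + 0.5 = 22.5
d(T,C) = |0.5−9.5| + |2−16| = 9 + 14 = 23
d(T,D) = |0.5−7.5| + |2−17.5| = 7 + 15.5 = 22.5
d(T,E) = |0.5−4.5| + |2−8.5| = 4 + 6.5 = 10.5
d(T,F) = |0.5−16| + |2−8| = 15.5 + 6 = 21.5
d(T,G) = |0.5−22.5| + |2−6| = 22 + 4 = 26
Sorted ascending: E, F, B, … — the second-nearest is F.

F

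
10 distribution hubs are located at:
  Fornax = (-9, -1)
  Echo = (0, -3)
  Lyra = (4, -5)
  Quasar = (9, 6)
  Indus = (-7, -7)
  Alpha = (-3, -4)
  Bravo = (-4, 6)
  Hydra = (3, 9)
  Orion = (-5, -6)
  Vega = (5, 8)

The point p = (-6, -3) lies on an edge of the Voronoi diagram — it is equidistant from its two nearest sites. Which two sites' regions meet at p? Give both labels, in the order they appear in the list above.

Squared distances from p to each site:
d²(p, Fornax) = (-6−(-9))² + (-3−(-1))² = 9 + 4 = 13
d²(p, Echo) = (-6−0)² + (-3−(-3))² = 36 + 0 = 36
d²(p, Lyra) = (-6−4)² + (-3−(-5))² = 100 + 4 = 104
d²(p, Quasar) = (-6−9)² + (-3−6)² = 225 + 81 = 306
d²(p, Indus) = (-6−(-7))² + (-3−(-7))² = 1 + 16 = 17
d²(p, Alpha) = (-6−(-3))² + (-3−(-4))² = 9 + 1 = 10
d²(p, Bravo) = (-6−(-4))² + (-3−6)² = 4 + 81 = 85
d²(p, Hydra) = (-6−3)² + (-3−9)² = 81 + 144 = 225
d²(p, Orion) = (-6−(-5))² + (-3−(-6))² = 1 + 9 = 10
d²(p, Vega) = (-6−5)² + (-3−8)² = 121 + 121 = 242
p is equidistant from Alpha and Orion (both at squared distance 10), and every other site is strictly farther — so p lies on the Alpha–Orion Voronoi edge.

Alpha and Orion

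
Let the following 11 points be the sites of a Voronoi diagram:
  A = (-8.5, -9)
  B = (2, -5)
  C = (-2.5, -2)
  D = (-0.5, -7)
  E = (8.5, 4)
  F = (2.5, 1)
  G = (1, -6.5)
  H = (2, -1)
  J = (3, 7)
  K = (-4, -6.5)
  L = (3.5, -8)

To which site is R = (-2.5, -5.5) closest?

Squared Euclidean distances:
|RA|² = (-2.5−(-8.5))² + (-5.5−(-9))² = 36 + 12.25 = 48.25
|RB|² = (-2.5−2)² + (-5.5−(-5))² = 20.25 + 0.25 = 20.5
|RC|² = (-2.5−(-2.5))² + (-5.5−(-2))² = 0 + 12.25 = 12.25
|RD|² = (-2.5−(-0.5))² + (-5.5−(-7))² = 4 + 2.25 = 6.25
|RE|² = (-2.5−8.5)² + (-5.5−4)² = 121 + 90.25 = 211.25
|RF|² = (-2.5−2.5)² + (-5.5−1)² = 25 + 42.25 = 67.25
|RG|² = (-2.5−1)² + (-5.5−(-6.5))² = 12.25 + 1 = 13.25
|RH|² = (-2.5−2)² + (-5.5−(-1))² = 20.25 + 20.25 = 40.5
|RJ|² = (-2.5−3)² + (-5.5−7)² = 30.25 + 156.25 = 186.5
|RK|² = (-2.5−(-4))² + (-5.5−(-6.5))² = 2.25 + 1 = 3.25
|RL|² = (-2.5−3.5)² + (-5.5−(-8))² = 36 + 6.25 = 42.25
The smallest is to K, so R lies in the Voronoi region of K.

K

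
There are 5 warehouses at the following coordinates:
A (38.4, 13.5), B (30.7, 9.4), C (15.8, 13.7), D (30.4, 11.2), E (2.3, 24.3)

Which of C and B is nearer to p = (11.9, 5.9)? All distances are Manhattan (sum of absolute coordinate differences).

d(p,C) = |11.9−15.8| + |5.9−13.7| = 3.9 + 7.8 = 11.7
d(p,B) = |11.9−30.7| + |5.9−9.4| = 18.8 + 3.5 = 22.3
11.7 < 22.3, so C is closer.

C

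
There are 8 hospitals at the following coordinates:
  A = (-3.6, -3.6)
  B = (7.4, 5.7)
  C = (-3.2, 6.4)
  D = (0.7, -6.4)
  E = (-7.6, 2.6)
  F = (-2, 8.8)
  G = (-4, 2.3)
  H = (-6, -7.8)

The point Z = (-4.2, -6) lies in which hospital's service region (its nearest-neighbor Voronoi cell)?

Compare squared distances (the ordering matches that of the actual distances):
|ZA|² = 0.36 + 5.76 = 6.12
|ZB|² = 134.56 + 136.89 = 271.45
|ZC|² = 1 + 153.76 = 154.76
|ZD|² = 24.01 + 0.16 = 24.17
|ZE|² = 11.56 + 73.96 = 85.52
|ZF|² = 4.84 + 219.04 = 223.88
|ZG|² = 0.04 + 68.89 = 68.93
|ZH|² = 3.24 + 3.24 = 6.48
A is nearest.

A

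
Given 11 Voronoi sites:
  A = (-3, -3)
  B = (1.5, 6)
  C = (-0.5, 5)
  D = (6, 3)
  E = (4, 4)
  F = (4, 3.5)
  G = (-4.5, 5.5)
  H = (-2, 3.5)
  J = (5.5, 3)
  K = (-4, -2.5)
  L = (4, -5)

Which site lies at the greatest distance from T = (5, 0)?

G

Compare squared distances (the ordering matches that of the actual distances):
|TA|² = 64 + 9 = 73
|TB|² = 12.25 + 36 = 48.25
|TC|² = 30.25 + 25 = 55.25
|TD|² = 1 + 9 = 10
|TE|² = 1 + 16 = 17
|TF|² = 1 + 12.25 = 13.25
|TG|² = 90.25 + 30.25 = 120.5
|TH|² = 49 + 12.25 = 61.25
|TJ|² = 0.25 + 9 = 9.25
|TK|² = 81 + 6.25 = 87.25
|TL|² = 1 + 25 = 26
The largest is to G.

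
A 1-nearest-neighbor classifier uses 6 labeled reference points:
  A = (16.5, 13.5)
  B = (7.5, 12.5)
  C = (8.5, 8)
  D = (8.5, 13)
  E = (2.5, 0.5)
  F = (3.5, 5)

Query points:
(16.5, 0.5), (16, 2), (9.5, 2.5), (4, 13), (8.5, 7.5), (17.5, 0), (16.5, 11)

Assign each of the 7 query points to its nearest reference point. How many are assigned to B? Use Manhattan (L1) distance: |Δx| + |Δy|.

1

(16.5, 0.5) — d to each: A:13, B:21, C:15.5, D:20.5, E:14, F:17.5 → nearest is A
(16, 2) — d to each: A:12, B:19, C:13.5, D:18.5, E:15, F:15.5 → nearest is A
(9.5, 2.5) — d to each: A:18, B:12, C:6.5, D:11.5, E:9, F:8.5 → nearest is C
(4, 13) — d to each: A:13, B:4, C:9.5, D:4.5, E:14, F:8.5 → nearest is B
(8.5, 7.5) — d to each: A:14, B:6, C:0.5, D:5.5, E:13, F:7.5 → nearest is C
(17.5, 0) — d to each: A:14.5, B:22.5, C:17, D:22, E:15.5, F:19 → nearest is A
(16.5, 11) — d to each: A:2.5, B:10.5, C:11, D:10, E:24.5, F:19 → nearest is A
1 of the 7 points has B as nearest.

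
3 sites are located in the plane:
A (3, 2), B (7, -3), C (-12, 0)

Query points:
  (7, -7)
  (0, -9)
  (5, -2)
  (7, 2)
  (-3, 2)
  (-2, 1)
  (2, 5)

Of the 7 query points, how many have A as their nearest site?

4

(7, -7) — d² to each: A:97, B:16, C:410 → nearest is B
(0, -9) — d² to each: A:130, B:85, C:225 → nearest is B
(5, -2) — d² to each: A:20, B:5, C:293 → nearest is B
(7, 2) — d² to each: A:16, B:25, C:365 → nearest is A
(-3, 2) — d² to each: A:36, B:125, C:85 → nearest is A
(-2, 1) — d² to each: A:26, B:97, C:101 → nearest is A
(2, 5) — d² to each: A:10, B:89, C:221 → nearest is A
4 of the 7 points have A as nearest.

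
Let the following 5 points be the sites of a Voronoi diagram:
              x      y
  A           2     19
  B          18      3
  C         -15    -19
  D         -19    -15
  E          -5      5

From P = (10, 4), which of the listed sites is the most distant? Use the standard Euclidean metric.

Compare squared distances (the ordering matches that of the actual distances):
|PA|² = 64 + 225 = 289
|PB|² = 64 + 1 = 65
|PC|² = 625 + 529 = 1154
|PD|² = 841 + 361 = 1202
|PE|² = 225 + 1 = 226
The largest is to D.

D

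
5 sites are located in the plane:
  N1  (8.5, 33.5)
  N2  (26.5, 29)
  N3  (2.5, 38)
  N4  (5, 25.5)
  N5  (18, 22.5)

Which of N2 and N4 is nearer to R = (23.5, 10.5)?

Compare squared distances:
|RN2|² = (23.5−26.5)² + (10.5−29)² = 9 + 342.25 = 351.25
|RN4|² = (23.5−5)² + (10.5−25.5)² = 342.25 + 225 = 567.25
351.25 < 567.25, so N2 is closer.

N2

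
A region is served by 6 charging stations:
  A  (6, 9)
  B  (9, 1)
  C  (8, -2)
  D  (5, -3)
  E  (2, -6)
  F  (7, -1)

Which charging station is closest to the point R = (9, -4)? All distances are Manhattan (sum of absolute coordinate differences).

d(R,A) = |9−6| + |-4−9| = 3 + 13 = 16
d(R,B) = |9−9| + |-4−1| = 0 + 5 = 5
d(R,C) = |9−8| + |-4−(-2)| = 1 + 2 = 3
d(R,D) = |9−5| + |-4−(-3)| = 4 + 1 = 5
d(R,E) = |9−2| + |-4−(-6)| = 7 + 2 = 9
d(R,F) = |9−7| + |-4−(-1)| = 2 + 3 = 5
Minimum is at C.

C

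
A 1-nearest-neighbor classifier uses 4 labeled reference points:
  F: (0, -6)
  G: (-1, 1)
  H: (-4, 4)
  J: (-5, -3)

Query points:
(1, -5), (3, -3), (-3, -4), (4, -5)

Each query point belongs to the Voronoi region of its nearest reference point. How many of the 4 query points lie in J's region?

1

(1, -5) — d² to each: F:2, G:40, H:106, J:40 → nearest is F
(3, -3) — d² to each: F:18, G:32, H:98, J:64 → nearest is F
(-3, -4) — d² to each: F:13, G:29, H:65, J:5 → nearest is J
(4, -5) — d² to each: F:17, G:61, H:145, J:85 → nearest is F
1 of the 4 points has J as nearest.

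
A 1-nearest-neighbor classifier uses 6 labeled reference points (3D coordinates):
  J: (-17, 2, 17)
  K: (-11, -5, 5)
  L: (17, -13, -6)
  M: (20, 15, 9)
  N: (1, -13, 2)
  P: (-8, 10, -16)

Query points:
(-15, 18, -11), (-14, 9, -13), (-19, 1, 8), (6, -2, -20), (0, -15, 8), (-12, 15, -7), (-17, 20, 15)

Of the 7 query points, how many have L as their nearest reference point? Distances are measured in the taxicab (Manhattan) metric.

(-15, 18, -11) — d to each: J:46, K:43, L:68, M:58, N:60, P:20 → nearest is P
(-14, 9, -13) — d to each: J:40, K:35, L:60, M:62, N:52, P:10 → nearest is P
(-19, 1, 8) — d to each: J:12, K:17, L:64, M:54, N:40, P:44 → nearest is J
(6, -2, -20) — d to each: J:64, K:45, L:36, M:60, N:38, P:30 → nearest is P
(0, -15, 8) — d to each: J:43, K:24, L:33, M:51, N:9, P:57 → nearest is N
(-12, 15, -7) — d to each: J:42, K:33, L:58, M:48, N:50, P:18 → nearest is P
(-17, 20, 15) — d to each: J:20, K:41, L:88, M:48, N:64, P:50 → nearest is J
0 of the 7 points have L as nearest.

0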